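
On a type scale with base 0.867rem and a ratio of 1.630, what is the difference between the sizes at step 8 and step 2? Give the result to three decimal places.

40.900rem

Step 2: 0.867 × 1.630² = 2.30353rem
Step 8: 0.867 × 1.630⁸ = 43.20360rem
Difference: 43.20360 − 2.30353 = 40.90007rem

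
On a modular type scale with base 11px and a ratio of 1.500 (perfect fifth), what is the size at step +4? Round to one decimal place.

55.7px

11.0 × 1.500⁴ = 11.0 × 5.06250 ≈ 55.69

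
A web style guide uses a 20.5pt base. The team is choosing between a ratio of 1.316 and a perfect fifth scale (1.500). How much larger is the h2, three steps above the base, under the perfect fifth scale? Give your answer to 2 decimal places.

22.47pt

At 1.316: 20.5 × 1.316³ = 46.7220pt
Perfect fifth: 20.5 × 1.500³ = 69.1875pt
Difference: 69.1875 − 46.7220 = 22.4655pt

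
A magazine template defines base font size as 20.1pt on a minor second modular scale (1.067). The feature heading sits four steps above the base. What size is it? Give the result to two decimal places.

Each step on a modular scale multiplies by the ratio, so the size n steps from the base is base × ratioⁿ.
20.1 × 1.067⁴ = 20.1 × 1.29616 ≈ 26.05

26.05pt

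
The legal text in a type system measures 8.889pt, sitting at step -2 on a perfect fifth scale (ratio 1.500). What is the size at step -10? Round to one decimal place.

Moving from step -2 to step -10 is 8 steps down, so divide by r⁸.
8.889 ÷ 1.500⁸ = 8.889 ÷ 25.62891 ≈ 0.347

0.3pt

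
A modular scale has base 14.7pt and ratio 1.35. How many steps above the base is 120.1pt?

7

1.35ⁿ = 120.1 / 14.7 = 8.1701
n = ln(8.1701) / ln(1.35) = 2.1005 / 0.3001 ≈ 7.00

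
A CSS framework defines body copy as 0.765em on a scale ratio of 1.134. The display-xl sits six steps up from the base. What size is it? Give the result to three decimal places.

Every step multiplies by the scale ratio.
0.765 × 1.134⁶ = 0.765 × 2.12656 ≈ 1.627

1.627em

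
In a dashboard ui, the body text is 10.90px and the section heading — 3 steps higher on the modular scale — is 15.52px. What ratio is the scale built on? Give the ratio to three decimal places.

The ratio satisfies 10.90 × r³ = 15.52, so r = (15.52 / 10.90)^(1/3).
r = 1.4239^(1/3) ≈ 1.1250

1.125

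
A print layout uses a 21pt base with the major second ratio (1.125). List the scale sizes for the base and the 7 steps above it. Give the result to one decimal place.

21.0pt, 23.6pt, 26.6pt, 29.9pt, 33.6pt, 37.8pt, 42.6pt, 47.9pt

Step 0: 21pt
Step 1: 21.0 × 1.125 = 23.6
Step 2: 21.0 × 1.125² = 26.6
Step 3: 21.0 × 1.125³ = 29.9
Step 4: 21.0 × 1.125⁴ = 33.6
Step 5: 21.0 × 1.125⁵ = 37.8
Step 6: 21.0 × 1.125⁶ = 42.6
Step 7: 21.0 × 1.125⁷ = 47.9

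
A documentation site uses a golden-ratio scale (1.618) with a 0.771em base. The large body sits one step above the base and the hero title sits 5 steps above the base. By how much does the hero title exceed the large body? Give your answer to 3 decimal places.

7.302em

Step 1: 0.771 × 1.618 = 1.24748em
Step 5: 0.771 × 1.618⁵ = 8.54962em
Difference: 8.54962 − 1.24748 = 7.30214em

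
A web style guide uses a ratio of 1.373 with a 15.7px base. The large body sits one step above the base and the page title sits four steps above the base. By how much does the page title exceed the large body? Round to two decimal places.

34.24px

Step 1: 15.7 × 1.373 = 21.5561px
Step 4: 15.7 × 1.373⁴ = 55.7933px
Difference: 55.7933 − 21.5561 = 34.2372px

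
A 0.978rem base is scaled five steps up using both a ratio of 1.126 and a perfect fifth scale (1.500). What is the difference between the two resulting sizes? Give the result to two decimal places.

At 1.126: 0.978 × 1.126⁵ = 1.7702rem
Perfect fifth: 0.978 × 1.500⁵ = 7.4267rem
Difference: 7.4267 − 1.7702 = 5.6565rem

5.66rem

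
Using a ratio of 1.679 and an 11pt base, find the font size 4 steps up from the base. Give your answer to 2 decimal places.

A modular type scale is a geometric sequence: sizeₙ = base × rⁿ.
11.0 × 1.679⁴ = 11.0 × 7.94699 ≈ 87.42

87.42pt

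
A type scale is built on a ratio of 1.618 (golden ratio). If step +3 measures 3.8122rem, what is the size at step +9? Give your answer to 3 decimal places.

68.399rem

The gap is 9 − (3) = 6 steps, so the factor is 1.618^6.
3.8122 × 1.618⁶ = 3.8122 × 17.94201 ≈ 68.399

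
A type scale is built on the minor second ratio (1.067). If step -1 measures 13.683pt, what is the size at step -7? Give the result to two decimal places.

9.27pt

Moving from step -1 to step -7 is 6 steps down, so divide by r⁶.
13.683 ÷ 1.067⁶ = 13.683 ÷ 1.47566 ≈ 9.272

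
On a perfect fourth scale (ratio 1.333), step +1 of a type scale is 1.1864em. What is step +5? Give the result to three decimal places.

3.746em

1.1864 × 1.333⁴ = 1.1864 × 3.15733 ≈ 3.746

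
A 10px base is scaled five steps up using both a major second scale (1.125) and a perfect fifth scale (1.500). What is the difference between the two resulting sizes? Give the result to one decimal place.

57.9px

Major second: 10.0 × 1.125⁵ = 18.020px
Perfect fifth: 10.0 × 1.500⁵ = 75.938px
Difference: 75.938 − 18.020 = 57.918px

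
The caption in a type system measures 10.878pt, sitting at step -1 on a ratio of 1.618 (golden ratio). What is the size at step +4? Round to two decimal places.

120.63pt

10.878 × 1.618⁵ = 10.878 × 11.08901 ≈ 120.626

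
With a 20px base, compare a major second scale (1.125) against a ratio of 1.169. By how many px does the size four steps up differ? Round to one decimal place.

Major second: 20.0 × 1.125⁴ = 32.036px
At 1.169: 20.0 × 1.169⁴ = 37.350px
Difference: 37.350 − 32.036 = 5.314px

5.3px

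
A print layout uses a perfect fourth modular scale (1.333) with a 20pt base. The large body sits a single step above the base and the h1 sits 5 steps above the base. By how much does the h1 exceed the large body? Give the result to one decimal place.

Step 1: 20.0 × 1.333 = 26.660pt
Step 5: 20.0 × 1.333⁵ = 84.175pt
Difference: 84.175 − 26.660 = 57.515pt

57.5pt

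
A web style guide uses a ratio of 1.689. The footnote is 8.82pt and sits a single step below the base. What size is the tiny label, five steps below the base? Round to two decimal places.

1.08pt

8.82 ÷ 1.689⁴ = 8.82 ÷ 8.13802 ≈ 1.084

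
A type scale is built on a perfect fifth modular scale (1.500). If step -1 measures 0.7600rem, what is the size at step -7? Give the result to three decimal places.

0.7600 ÷ 1.500⁶ = 0.7600 ÷ 11.39062 ≈ 0.067

0.067rem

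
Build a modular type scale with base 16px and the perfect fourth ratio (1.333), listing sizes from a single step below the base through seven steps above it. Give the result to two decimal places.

12.00px, 16.00px, 21.33px, 28.43px, 37.90px, 50.52px, 67.34px, 89.76px, 119.66px

Step -1: 16.0 ÷ 1.333 = 12.00
Step 0: 16px
Step 1: 16.0 × 1.333 = 21.33
Step 2: 16.0 × 1.333² = 28.43
Step 3: 16.0 × 1.333³ = 37.90
Step 4: 16.0 × 1.333⁴ = 50.52
Step 5: 16.0 × 1.333⁵ = 67.34
Step 6: 16.0 × 1.333⁶ = 89.76
Step 7: 16.0 × 1.333⁷ = 119.66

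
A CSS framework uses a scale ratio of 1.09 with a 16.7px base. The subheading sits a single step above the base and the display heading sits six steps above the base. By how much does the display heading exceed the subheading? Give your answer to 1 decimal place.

Step 1: 16.7 × 1.09 = 18.203px
Step 6: 16.7 × 1.09⁶ = 28.008px
Difference: 28.008 − 18.203 = 9.805px

9.8px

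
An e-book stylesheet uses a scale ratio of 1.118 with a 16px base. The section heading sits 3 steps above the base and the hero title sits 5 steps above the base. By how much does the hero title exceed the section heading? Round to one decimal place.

Step 3: 16.0 × 1.118³ = 22.359px
Step 5: 16.0 × 1.118⁵ = 27.947px
Difference: 27.947 − 22.359 = 5.588px

5.6px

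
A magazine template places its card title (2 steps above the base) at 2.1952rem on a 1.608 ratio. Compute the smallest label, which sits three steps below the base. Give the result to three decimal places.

0.204rem

2.1952 ÷ 1.608⁵ = 2.1952 ÷ 10.75054 ≈ 0.204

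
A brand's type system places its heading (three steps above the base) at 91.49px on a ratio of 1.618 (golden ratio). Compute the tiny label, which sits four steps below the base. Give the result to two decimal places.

91.49 ÷ 1.618⁷ = 91.49 ÷ 29.03017 ≈ 3.152

3.15px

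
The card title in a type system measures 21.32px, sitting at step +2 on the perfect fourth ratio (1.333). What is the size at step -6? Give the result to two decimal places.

2.14px

Moving from step +2 to step -6 is 8 steps down, so divide by r⁸.
21.32 ÷ 1.333⁸ = 21.32 ÷ 9.96876 ≈ 2.139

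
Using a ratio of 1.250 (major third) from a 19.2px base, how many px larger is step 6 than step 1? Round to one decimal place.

Step 1: 19.2 × 1.250 = 24.000px
Step 6: 19.2 × 1.250⁶ = 73.242px
Difference: 73.242 − 24.000 = 49.242px

49.2px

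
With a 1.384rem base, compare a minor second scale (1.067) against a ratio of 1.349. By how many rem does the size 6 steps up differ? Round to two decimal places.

6.30rem

Minor second: 1.384 × 1.067⁶ = 2.0423rem
At 1.349: 1.384 × 1.349⁶ = 8.3408rem
Difference: 8.3408 − 2.0423 = 6.2985rem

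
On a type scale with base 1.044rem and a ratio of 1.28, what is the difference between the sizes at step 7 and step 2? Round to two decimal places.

Step 2: 1.044 × 1.28² = 1.7105rem
Step 7: 1.044 × 1.28⁷ = 5.8772rem
Difference: 5.8772 − 1.7105 = 4.1667rem

4.17rem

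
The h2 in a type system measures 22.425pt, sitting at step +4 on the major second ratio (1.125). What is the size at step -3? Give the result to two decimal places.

22.425 ÷ 1.125⁷ = 22.425 ÷ 2.28070 ≈ 9.833

9.83pt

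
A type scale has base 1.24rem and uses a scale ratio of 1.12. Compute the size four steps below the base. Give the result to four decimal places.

0.7880rem

Every step multiplies by the scale ratio.
1.24 ÷ 1.12⁴ = 1.24 ÷ 1.57352 ≈ 0.7880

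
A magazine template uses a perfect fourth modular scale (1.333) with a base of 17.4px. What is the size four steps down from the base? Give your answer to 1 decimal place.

17.4 ÷ 1.333⁴ = 17.4 ÷ 3.15733 ≈ 5.51

5.5px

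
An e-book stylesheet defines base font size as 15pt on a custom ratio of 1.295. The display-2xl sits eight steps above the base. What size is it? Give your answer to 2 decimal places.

118.64pt

Each step on a modular scale multiplies by the ratio, so the size n steps from the base is base × ratioⁿ.
15.0 × 1.295⁸ = 15.0 × 7.90967 ≈ 118.64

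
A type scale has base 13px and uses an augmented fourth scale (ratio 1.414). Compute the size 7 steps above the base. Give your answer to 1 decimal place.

Every step multiplies by the scale ratio.
13.0 × 1.414⁷ = 13.0 × 11.30175 ≈ 146.92

146.9px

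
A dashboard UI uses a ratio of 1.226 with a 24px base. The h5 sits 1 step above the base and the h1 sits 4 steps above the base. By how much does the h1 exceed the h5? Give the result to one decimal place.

24.8px

Step 1: 24.0 × 1.226 = 29.424px
Step 4: 24.0 × 1.226⁴ = 54.222px
Difference: 54.222 − 29.424 = 24.798px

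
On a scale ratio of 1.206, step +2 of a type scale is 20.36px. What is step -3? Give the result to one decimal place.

The gap is -3 − (2) = -5 steps, so the factor is 1.206^-5.
20.36 ÷ 1.206⁵ = 20.36 ÷ 2.55115 ≈ 7.981

8.0px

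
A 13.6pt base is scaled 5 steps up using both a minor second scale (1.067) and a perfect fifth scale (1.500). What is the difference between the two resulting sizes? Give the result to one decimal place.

84.5pt

Minor second: 13.6 × 1.067⁵ = 18.809pt
Perfect fifth: 13.6 × 1.500⁵ = 103.275pt
Difference: 103.275 − 18.809 = 84.466pt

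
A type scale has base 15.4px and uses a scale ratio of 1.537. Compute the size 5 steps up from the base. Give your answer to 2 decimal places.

132.10px

15.4 × 1.537⁵ = 15.4 × 8.57767 ≈ 132.10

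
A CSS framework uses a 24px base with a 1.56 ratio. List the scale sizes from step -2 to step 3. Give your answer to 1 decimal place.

Step -2: 24.0 ÷ 1.56² = 9.9
Step -1: 24.0 ÷ 1.56 = 15.4
Step 0: 24px
Step 1: 24.0 × 1.56 = 37.4
Step 2: 24.0 × 1.56² = 58.4
Step 3: 24.0 × 1.56³ = 91.1

9.9px, 15.4px, 24.0px, 37.4px, 58.4px, 91.1px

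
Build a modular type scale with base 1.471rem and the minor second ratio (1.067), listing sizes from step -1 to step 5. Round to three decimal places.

Step -1: 1.471 ÷ 1.067 = 1.379
Step 0: 1.471rem
Step 1: 1.471 × 1.067 = 1.570
Step 2: 1.471 × 1.067² = 1.675
Step 3: 1.471 × 1.067³ = 1.787
Step 4: 1.471 × 1.067⁴ = 1.907
Step 5: 1.471 × 1.067⁵ = 2.034

1.379rem, 1.471rem, 1.570rem, 1.675rem, 1.787rem, 1.907rem, 2.034rem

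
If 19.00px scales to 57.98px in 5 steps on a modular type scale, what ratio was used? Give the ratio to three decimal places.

1.250

r⁵ = 57.98 / 19.00, so r = (57.98/19.00)^(1/5).
r = 3.0516^(1/5) ≈ 1.2500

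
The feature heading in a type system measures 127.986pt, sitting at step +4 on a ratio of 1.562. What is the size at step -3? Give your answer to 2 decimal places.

5.64pt

Moving from step +4 to step -3 is 7 steps down, so divide by r⁷.
127.986 ÷ 1.562⁷ = 127.986 ÷ 22.68648 ≈ 5.642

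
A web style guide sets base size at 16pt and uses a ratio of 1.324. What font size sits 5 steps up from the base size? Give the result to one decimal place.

65.1pt

16.0 × 1.324⁵ = 16.0 × 4.06855 ≈ 65.10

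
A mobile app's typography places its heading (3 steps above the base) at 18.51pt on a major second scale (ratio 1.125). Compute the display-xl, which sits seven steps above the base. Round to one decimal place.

29.6pt

Moving from step +3 to step +7 is 4 steps up, so multiply by r⁴.
18.51 × 1.125⁴ = 18.51 × 1.60181 ≈ 29.649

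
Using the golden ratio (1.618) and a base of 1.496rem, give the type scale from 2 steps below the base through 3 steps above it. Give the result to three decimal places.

Step -2: 1.496 ÷ 1.618² = 0.571
Step -1: 1.496 ÷ 1.618 = 0.925
Step 0: 1.496rem
Step 1: 1.496 × 1.618 = 2.421
Step 2: 1.496 × 1.618² = 3.916
Step 3: 1.496 × 1.618³ = 6.337

0.571rem, 0.925rem, 1.496rem, 2.421rem, 3.916rem, 6.337rem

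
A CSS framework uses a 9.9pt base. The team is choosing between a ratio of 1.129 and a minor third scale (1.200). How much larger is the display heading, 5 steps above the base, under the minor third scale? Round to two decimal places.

At 1.129: 9.9 × 1.129⁵ = 18.1595pt
Minor third: 9.9 × 1.200⁵ = 24.6344pt
Difference: 24.6344 − 18.1595 = 6.4749pt

6.47pt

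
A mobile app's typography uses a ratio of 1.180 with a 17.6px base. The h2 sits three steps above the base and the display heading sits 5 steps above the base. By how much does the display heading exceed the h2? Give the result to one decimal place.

Step 3: 17.6 × 1.180³ = 28.917px
Step 5: 17.6 × 1.180⁵ = 40.265px
Difference: 40.265 − 28.917 = 11.348px

11.3px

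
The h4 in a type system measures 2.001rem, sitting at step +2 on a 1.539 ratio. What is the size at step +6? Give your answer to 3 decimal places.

11.225rem

Moving from step +2 to step +6 is 4 steps up, so multiply by r⁴.
2.001 × 1.539⁴ = 2.001 × 5.60989 ≈ 11.225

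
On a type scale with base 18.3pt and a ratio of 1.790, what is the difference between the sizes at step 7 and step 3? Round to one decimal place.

972.6pt

Step 3: 18.3 × 1.790³ = 104.957pt
Step 7: 18.3 × 1.790⁷ = 1077.512pt
Difference: 1077.512 − 104.957 = 972.555pt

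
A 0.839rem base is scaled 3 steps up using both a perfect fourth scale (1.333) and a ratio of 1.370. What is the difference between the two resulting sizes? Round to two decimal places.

Perfect fourth: 0.839 × 1.333³ = 1.9872rem
At 1.370: 0.839 × 1.370³ = 2.1574rem
Difference: 2.1574 − 1.9872 = 0.1702rem

0.17rem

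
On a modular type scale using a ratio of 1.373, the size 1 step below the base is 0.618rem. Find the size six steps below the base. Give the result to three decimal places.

0.127rem

0.618 ÷ 1.373⁵ = 0.618 ÷ 4.87925 ≈ 0.127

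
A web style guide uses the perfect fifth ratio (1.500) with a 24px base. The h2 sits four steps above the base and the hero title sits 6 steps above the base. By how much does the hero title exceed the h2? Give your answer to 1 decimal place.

Step 4: 24.0 × 1.500⁴ = 121.500px
Step 6: 24.0 × 1.500⁶ = 273.375px
Difference: 273.375 − 121.500 = 151.875px

151.9px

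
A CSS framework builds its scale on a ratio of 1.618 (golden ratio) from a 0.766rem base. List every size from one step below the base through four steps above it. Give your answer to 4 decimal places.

Step -1: 0.766 ÷ 1.618 = 0.4734
Step 0: 0.766rem
Step 1: 0.766 × 1.618 = 1.2394
Step 2: 0.766 × 1.618² = 2.0053
Step 3: 0.766 × 1.618³ = 3.2446
Step 4: 0.766 × 1.618⁴ = 5.2498

0.4734rem, 0.7660rem, 1.2394rem, 2.0053rem, 3.2446rem, 5.2498rem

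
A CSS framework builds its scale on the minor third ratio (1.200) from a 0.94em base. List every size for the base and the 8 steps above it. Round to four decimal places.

Step 0: 0.94em
Step 1: 0.94 × 1.200 = 1.1280
Step 2: 0.94 × 1.200² = 1.3536
Step 3: 0.94 × 1.200³ = 1.6243
Step 4: 0.94 × 1.200⁴ = 1.9492
Step 5: 0.94 × 1.200⁵ = 2.3390
Step 6: 0.94 × 1.200⁶ = 2.8068
Step 7: 0.94 × 1.200⁷ = 3.3682
Step 8: 0.94 × 1.200⁸ = 4.0418

0.9400em, 1.1280em, 1.3536em, 1.6243em, 1.9492em, 2.3390em, 2.8068em, 3.3682em, 4.0418em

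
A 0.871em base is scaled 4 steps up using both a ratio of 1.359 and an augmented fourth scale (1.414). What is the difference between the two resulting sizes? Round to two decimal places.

0.51em

At 1.359: 0.871 × 1.359⁴ = 2.9710em
Augmented fourth: 0.871 × 1.414⁴ = 3.4819em
Difference: 3.4819 − 2.9710 = 0.5109em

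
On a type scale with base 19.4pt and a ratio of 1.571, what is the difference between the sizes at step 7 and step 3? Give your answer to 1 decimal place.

383.0pt

Step 3: 19.4 × 1.571³ = 75.219pt
Step 7: 19.4 × 1.571⁷ = 458.179pt
Difference: 458.179 − 75.219 = 382.960pt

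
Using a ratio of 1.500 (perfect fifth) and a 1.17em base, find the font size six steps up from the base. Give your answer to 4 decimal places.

13.3270em

A modular type scale is a geometric sequence: sizeₙ = base × rⁿ.
1.17 × 1.500⁶ = 1.17 × 11.39062 ≈ 13.3270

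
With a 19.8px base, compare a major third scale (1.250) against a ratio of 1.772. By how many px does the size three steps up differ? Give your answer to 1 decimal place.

71.5px

Major third: 19.8 × 1.250³ = 38.672px
At 1.772: 19.8 × 1.772³ = 110.168px
Difference: 110.168 − 38.672 = 71.496px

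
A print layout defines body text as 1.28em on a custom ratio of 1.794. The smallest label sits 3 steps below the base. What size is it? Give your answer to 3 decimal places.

1.28 ÷ 1.794³ = 1.28 ÷ 5.77387 ≈ 0.222

0.222em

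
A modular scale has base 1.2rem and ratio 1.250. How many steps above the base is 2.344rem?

1.250ⁿ = 2.344 / 1.2 = 1.9533
n = ln(1.9533) / ln(1.250) = 0.6695 / 0.2231 ≈ 3.00

3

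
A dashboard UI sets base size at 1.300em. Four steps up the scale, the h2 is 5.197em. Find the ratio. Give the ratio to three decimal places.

1.414

The ratio satisfies 1.300 × r⁴ = 5.197, so r = (5.197 / 1.300)^(1/4).
r = 3.9977^(1/4) ≈ 1.4140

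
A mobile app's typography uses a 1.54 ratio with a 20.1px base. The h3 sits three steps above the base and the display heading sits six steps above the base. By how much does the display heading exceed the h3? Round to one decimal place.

194.7px

Step 3: 20.1 × 1.54³ = 73.411px
Step 6: 20.1 × 1.54⁶ = 268.115px
Difference: 268.115 − 73.411 = 194.704px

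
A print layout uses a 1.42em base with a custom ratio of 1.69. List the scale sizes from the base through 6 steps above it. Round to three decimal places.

1.420em, 2.400em, 4.056em, 6.854em, 11.583em, 19.576em, 33.083em

Step 0: 1.42em
Step 1: 1.42 × 1.69 = 2.400
Step 2: 1.42 × 1.69² = 4.056
Step 3: 1.42 × 1.69³ = 6.854
Step 4: 1.42 × 1.69⁴ = 11.583
Step 5: 1.42 × 1.69⁵ = 19.576
Step 6: 1.42 × 1.69⁶ = 33.083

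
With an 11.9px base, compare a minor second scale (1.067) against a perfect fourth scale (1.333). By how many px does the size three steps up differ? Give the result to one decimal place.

Minor second: 11.9 × 1.067³ = 14.456px
Perfect fourth: 11.9 × 1.333³ = 28.186px
Difference: 28.186 − 14.456 = 13.730px

13.7px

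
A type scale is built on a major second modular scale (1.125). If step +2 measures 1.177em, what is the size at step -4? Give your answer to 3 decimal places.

0.581em

The gap is -4 − (2) = -6 steps, so the factor is 1.125^-6.
1.177 ÷ 1.125⁶ = 1.177 ÷ 2.02729 ≈ 0.581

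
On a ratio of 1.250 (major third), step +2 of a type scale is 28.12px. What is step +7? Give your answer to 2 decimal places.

85.82px

The gap is 7 − (2) = 5 steps, so the factor is 1.250^5.
28.12 × 1.250⁵ = 28.12 × 3.05176 ≈ 85.815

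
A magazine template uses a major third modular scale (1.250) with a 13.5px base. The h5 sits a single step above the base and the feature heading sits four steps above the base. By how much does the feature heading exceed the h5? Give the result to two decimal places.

16.08px

Step 1: 13.5 × 1.250 = 16.8750px
Step 4: 13.5 × 1.250⁴ = 32.9590px
Difference: 32.9590 − 16.8750 = 16.0840px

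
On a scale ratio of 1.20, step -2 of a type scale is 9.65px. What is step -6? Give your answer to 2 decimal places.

4.65px

Moving from step -2 to step -6 is 4 steps down, so divide by r⁴.
9.65 ÷ 1.20⁴ = 9.65 ÷ 2.07360 ≈ 4.654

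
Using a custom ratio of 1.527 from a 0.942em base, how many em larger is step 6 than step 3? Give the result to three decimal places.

Step 3: 0.942 × 1.527³ = 3.35404em
Step 6: 0.942 × 1.527⁶ = 11.94222em
Difference: 11.94222 − 3.35404 = 8.58818em

8.588em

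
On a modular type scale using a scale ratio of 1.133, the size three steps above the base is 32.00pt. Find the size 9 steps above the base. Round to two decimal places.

32.00 × 1.133⁶ = 32.00 × 2.11534 ≈ 67.691

67.69pt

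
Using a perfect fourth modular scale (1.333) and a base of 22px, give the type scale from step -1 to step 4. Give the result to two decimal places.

16.50px, 22.00px, 29.33px, 39.09px, 52.11px, 69.46px

Step -1: 22.0 ÷ 1.333 = 16.50
Step 0: 22px
Step 1: 22.0 × 1.333 = 29.33
Step 2: 22.0 × 1.333² = 39.09
Step 3: 22.0 × 1.333³ = 52.11
Step 4: 22.0 × 1.333⁴ = 69.46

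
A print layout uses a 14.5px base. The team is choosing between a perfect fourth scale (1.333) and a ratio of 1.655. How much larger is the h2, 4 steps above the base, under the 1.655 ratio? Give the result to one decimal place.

63.0px

Perfect fourth: 14.5 × 1.333⁴ = 45.781px
At 1.655: 14.5 × 1.655⁴ = 108.783px
Difference: 108.783 − 45.781 = 63.002px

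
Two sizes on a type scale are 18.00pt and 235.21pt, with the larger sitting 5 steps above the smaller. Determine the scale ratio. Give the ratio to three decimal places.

1.672

r⁵ = 235.21 / 18.00, so r = (235.21/18.00)^(1/5).
r = 13.0672^(1/5) ≈ 1.6720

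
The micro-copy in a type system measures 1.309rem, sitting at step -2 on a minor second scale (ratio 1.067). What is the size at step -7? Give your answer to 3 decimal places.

Moving from step -2 to step -7 is 5 steps down, so divide by r⁵.
1.309 ÷ 1.067⁵ = 1.309 ÷ 1.38300 ≈ 0.946

0.946rem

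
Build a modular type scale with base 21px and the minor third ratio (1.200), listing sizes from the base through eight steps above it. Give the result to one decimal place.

21.0px, 25.2px, 30.2px, 36.3px, 43.5px, 52.3px, 62.7px, 75.2px, 90.3px

Step 0: 21px
Step 1: 21.0 × 1.200 = 25.2
Step 2: 21.0 × 1.200² = 30.2
Step 3: 21.0 × 1.200³ = 36.3
Step 4: 21.0 × 1.200⁴ = 43.5
Step 5: 21.0 × 1.200⁵ = 52.3
Step 6: 21.0 × 1.200⁶ = 62.7
Step 7: 21.0 × 1.200⁷ = 75.2
Step 8: 21.0 × 1.200⁸ = 90.3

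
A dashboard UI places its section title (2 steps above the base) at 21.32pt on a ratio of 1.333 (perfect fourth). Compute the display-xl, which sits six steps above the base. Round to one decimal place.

67.3pt

Moving from step +2 to step +6 is 4 steps up, so multiply by r⁴.
21.32 × 1.333⁴ = 21.32 × 3.15733 ≈ 67.314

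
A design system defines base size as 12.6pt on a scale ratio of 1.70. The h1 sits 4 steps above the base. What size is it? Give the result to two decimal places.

Every step multiplies by the scale ratio.
12.6 × 1.70⁴ = 12.6 × 8.35210 ≈ 105.24

105.24pt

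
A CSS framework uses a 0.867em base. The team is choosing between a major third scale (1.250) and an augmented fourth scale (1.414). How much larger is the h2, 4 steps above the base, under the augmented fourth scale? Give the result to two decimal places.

Major third: 0.867 × 1.250⁴ = 2.1167em
Augmented fourth: 0.867 × 1.414⁴ = 3.4659em
Difference: 3.4659 − 2.1167 = 1.3492em

1.35em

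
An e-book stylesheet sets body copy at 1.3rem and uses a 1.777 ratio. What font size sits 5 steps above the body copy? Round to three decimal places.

Every step multiplies by the scale ratio.
1.3 × 1.777⁵ = 1.3 × 17.71892 ≈ 23.035

23.035rem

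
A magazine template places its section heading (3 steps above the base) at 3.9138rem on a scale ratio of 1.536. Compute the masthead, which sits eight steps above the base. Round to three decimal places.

3.9138 × 1.536⁵ = 3.9138 × 8.54980 ≈ 33.462

33.462rem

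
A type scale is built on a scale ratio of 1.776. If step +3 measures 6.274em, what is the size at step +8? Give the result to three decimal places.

110.856em

6.274 × 1.776⁵ = 6.274 × 17.66912 ≈ 110.856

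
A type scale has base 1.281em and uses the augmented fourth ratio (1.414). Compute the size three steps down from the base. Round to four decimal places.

0.4531em

A modular type scale is a geometric sequence: sizeₙ = base × rⁿ.
1.281 ÷ 1.414³ = 1.281 ÷ 2.82715 ≈ 0.4531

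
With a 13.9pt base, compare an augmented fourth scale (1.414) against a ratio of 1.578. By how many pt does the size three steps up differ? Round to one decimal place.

15.3pt

Augmented fourth: 13.9 × 1.414³ = 39.297pt
At 1.578: 13.9 × 1.578³ = 54.618pt
Difference: 54.618 − 39.297 = 15.321pt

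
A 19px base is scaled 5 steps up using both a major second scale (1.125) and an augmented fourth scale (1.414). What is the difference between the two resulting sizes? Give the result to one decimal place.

Major second: 19.0 × 1.125⁵ = 34.239px
Augmented fourth: 19.0 × 1.414⁵ = 107.399px
Difference: 107.399 − 34.239 = 73.160px

73.2px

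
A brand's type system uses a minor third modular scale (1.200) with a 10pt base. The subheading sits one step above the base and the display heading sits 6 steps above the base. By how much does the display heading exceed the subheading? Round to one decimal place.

17.9pt

Step 1: 10.0 × 1.200 = 12.000pt
Step 6: 10.0 × 1.200⁶ = 29.860pt
Difference: 29.860 − 12.000 = 17.860pt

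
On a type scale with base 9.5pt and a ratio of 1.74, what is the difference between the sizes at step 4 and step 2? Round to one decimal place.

58.3pt

Step 2: 9.5 × 1.74² = 28.762pt
Step 4: 9.5 × 1.74⁴ = 87.080pt
Difference: 87.080 − 28.762 = 58.318pt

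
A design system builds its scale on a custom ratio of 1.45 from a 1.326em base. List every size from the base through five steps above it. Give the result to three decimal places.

Step 0: 1.326em
Step 1: 1.326 × 1.45 = 1.923
Step 2: 1.326 × 1.45² = 2.788
Step 3: 1.326 × 1.45³ = 4.042
Step 4: 1.326 × 1.45⁴ = 5.862
Step 5: 1.326 × 1.45⁵ = 8.499

1.326em, 1.923em, 2.788em, 4.042em, 5.862em, 8.499em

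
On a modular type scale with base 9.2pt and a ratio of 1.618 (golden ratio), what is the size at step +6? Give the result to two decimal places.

A modular type scale is a geometric sequence: sizeₙ = base × rⁿ.
9.2 × 1.618⁶ = 9.2 × 17.94201 ≈ 165.07

165.07pt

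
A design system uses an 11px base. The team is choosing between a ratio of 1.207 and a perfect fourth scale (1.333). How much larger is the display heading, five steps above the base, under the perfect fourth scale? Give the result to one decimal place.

At 1.207: 11.0 × 1.207⁵ = 28.179px
Perfect fourth: 11.0 × 1.333⁵ = 46.296px
Difference: 46.296 − 28.179 = 18.117px

18.1px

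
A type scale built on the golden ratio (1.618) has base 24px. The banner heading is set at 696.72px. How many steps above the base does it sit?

7

1.618ⁿ = 696.72 / 24 = 29.0300
n = ln(29.0300) / ln(1.618) = 3.3683 / 0.4812 ≈ 7.00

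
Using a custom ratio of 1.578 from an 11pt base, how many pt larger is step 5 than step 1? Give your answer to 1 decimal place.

Step 1: 11.0 × 1.578 = 17.358pt
Step 5: 11.0 × 1.578⁵ = 107.629pt
Difference: 107.629 − 17.358 = 90.271pt

90.3pt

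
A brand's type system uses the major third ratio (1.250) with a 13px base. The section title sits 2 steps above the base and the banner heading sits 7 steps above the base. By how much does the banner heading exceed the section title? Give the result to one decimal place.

41.7px

Step 2: 13.0 × 1.250² = 20.312px
Step 7: 13.0 × 1.250⁷ = 61.989px
Difference: 61.989 − 20.312 = 41.677px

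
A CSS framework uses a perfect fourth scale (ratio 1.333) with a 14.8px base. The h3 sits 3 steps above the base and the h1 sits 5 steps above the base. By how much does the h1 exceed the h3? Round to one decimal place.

Step 3: 14.8 × 1.333³ = 35.055px
Step 5: 14.8 × 1.333⁵ = 62.289px
Difference: 62.289 − 35.055 = 27.234px

27.2px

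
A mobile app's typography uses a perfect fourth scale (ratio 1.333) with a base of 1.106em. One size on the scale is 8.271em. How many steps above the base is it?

1.333ⁿ = 8.271 / 1.106 = 7.4783
n = ln(7.4783) / ln(1.333) = 2.0120 / 0.2874 ≈ 7.00

7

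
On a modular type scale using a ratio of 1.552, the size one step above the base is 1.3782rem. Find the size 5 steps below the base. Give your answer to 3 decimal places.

Moving from step +1 to step -5 is 6 steps down, so divide by r⁶.
1.3782 ÷ 1.552⁶ = 1.3782 ÷ 13.97495 ≈ 0.099

0.099rem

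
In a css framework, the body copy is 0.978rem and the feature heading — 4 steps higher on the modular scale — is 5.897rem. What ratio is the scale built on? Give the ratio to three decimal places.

1.567

The ratio satisfies 0.978 × r⁴ = 5.897, so r = (5.897 / 0.978)^(1/4).
r = 6.0297^(1/4) ≈ 1.5670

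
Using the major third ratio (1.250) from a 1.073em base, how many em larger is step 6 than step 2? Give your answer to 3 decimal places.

2.417em

Step 2: 1.073 × 1.250² = 1.67656em
Step 6: 1.073 × 1.250⁶ = 4.09317em
Difference: 4.09317 − 1.67656 = 2.41661em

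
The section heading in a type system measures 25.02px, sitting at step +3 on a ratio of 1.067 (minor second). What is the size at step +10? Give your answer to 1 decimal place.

39.4px

Moving from step +3 to step +10 is 7 steps up, so multiply by r⁷.
25.02 × 1.067⁷ = 25.02 × 1.57453 ≈ 39.395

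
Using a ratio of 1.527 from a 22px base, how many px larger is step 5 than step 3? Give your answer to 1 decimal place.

104.3px

Step 3: 22.0 × 1.527³ = 78.332px
Step 5: 22.0 × 1.527⁵ = 182.649px
Difference: 182.649 − 78.332 = 104.317px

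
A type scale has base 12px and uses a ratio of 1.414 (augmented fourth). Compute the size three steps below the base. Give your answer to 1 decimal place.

4.2px

A modular type scale is a geometric sequence: sizeₙ = base × rⁿ.
12.0 ÷ 1.414³ = 12.0 ÷ 2.82715 ≈ 4.24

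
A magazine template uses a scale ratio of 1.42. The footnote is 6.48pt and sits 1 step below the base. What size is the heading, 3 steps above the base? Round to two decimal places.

26.35pt

6.48 × 1.42⁴ = 6.48 × 4.06587 ≈ 26.347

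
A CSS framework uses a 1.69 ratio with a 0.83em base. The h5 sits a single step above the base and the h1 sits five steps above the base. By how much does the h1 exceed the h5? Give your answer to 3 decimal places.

10.040em

Step 1: 0.83 × 1.69 = 1.40270em
Step 5: 0.83 × 1.69⁵ = 11.44225em
Difference: 11.44225 − 1.40270 = 10.03955em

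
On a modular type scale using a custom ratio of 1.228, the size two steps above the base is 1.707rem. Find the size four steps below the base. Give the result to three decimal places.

0.498rem

The gap is -4 − (2) = -6 steps, so the factor is 1.228^-6.
1.707 ÷ 1.228⁶ = 1.707 ÷ 3.42918 ≈ 0.498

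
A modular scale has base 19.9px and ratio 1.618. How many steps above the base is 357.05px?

6

1.618ⁿ = 357.05 / 19.9 = 17.9422
n = ln(17.9422) / ln(1.618) = 2.8872 / 0.4812 ≈ 6.00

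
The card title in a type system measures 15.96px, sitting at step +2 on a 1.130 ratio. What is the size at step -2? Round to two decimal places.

15.96 ÷ 1.130⁴ = 15.96 ÷ 1.63047 ≈ 9.789

9.79px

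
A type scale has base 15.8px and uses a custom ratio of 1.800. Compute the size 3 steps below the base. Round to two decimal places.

2.71px

15.8 ÷ 1.800³ = 15.8 ÷ 5.83200 ≈ 2.71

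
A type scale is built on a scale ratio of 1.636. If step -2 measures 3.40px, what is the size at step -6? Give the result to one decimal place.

0.5px

Moving from step -2 to step -6 is 4 steps down, so divide by r⁴.
3.40 ÷ 1.636⁴ = 3.40 ÷ 7.16363 ≈ 0.475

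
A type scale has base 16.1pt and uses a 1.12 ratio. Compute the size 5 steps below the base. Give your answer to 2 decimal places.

9.14pt

16.1 ÷ 1.12⁵ = 16.1 ÷ 1.76234 ≈ 9.14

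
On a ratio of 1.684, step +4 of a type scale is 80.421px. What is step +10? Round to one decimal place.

Moving from step +4 to step +10 is 6 steps up, so multiply by r⁶.
80.421 × 1.684⁶ = 80.421 × 22.80618 ≈ 1834.096

1834.1px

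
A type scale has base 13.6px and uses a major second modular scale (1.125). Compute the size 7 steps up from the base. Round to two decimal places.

Each step on a modular scale multiplies by the ratio, so the size n steps from the base is base × ratioⁿ.
13.6 × 1.125⁷ = 13.6 × 2.28070 ≈ 31.02

31.02px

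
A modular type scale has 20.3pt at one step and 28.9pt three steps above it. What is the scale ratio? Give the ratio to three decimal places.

r³ = 28.9 / 20.3, so r = (28.9/20.3)^(1/3).
r = 1.4236^(1/3) ≈ 1.1250

1.125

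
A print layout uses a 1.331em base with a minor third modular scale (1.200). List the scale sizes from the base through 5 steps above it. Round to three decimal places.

1.331em, 1.597em, 1.917em, 2.300em, 2.760em, 3.312em

Step 0: 1.331em
Step 1: 1.331 × 1.200 = 1.597
Step 2: 1.331 × 1.200² = 1.917
Step 3: 1.331 × 1.200³ = 2.300
Step 4: 1.331 × 1.200⁴ = 2.760
Step 5: 1.331 × 1.200⁵ = 3.312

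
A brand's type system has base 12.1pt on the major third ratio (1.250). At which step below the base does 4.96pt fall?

4

1.250ⁿ = 12.1 / 4.96 = 2.4395
n = ln(2.4395) / ln(1.250) = 0.8918 / 0.2231 ≈ 4.00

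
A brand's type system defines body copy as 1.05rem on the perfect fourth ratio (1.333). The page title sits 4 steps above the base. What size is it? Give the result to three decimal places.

3.315rem

Every step multiplies by the scale ratio.
1.05 × 1.333⁴ = 1.05 × 3.15733 ≈ 3.315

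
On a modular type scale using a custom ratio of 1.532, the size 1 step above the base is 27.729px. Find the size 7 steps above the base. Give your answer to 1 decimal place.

358.5px

Moving from step +1 to step +7 is 6 steps up, so multiply by r⁶.
27.729 × 1.532⁶ = 27.729 × 12.92863 ≈ 358.498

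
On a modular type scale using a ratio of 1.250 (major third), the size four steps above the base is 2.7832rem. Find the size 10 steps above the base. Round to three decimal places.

2.7832 × 1.250⁶ = 2.7832 × 3.81470 ≈ 10.617

10.617rem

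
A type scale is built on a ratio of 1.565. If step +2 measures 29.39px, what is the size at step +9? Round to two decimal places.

29.39 × 1.565⁷ = 29.39 × 22.99325 ≈ 675.772

675.77px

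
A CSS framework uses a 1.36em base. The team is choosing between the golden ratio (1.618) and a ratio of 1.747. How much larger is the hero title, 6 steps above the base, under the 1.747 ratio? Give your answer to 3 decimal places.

Golden ratio: 1.36 × 1.618⁶ = 24.40113em
At 1.747: 1.36 × 1.747⁶ = 38.66307em
Difference: 38.66307 − 24.40113 = 14.26194em

14.262em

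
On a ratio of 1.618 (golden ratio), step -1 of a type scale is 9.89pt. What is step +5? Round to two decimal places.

177.45pt

Moving from step -1 to step +5 is 6 steps up, so multiply by r⁶.
9.89 × 1.618⁶ = 9.89 × 17.94201 ≈ 177.446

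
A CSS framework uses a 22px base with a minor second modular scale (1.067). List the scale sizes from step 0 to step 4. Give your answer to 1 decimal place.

Step 0: 22px
Step 1: 22.0 × 1.067 = 23.5
Step 2: 22.0 × 1.067² = 25.0
Step 3: 22.0 × 1.067³ = 26.7
Step 4: 22.0 × 1.067⁴ = 28.5

22.0px, 23.5px, 25.0px, 26.7px, 28.5px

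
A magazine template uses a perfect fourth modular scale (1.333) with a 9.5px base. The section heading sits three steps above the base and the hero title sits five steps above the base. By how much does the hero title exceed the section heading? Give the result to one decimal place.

17.5px

Step 3: 9.5 × 1.333³ = 22.502px
Step 5: 9.5 × 1.333⁵ = 39.983px
Difference: 39.983 − 22.502 = 17.481px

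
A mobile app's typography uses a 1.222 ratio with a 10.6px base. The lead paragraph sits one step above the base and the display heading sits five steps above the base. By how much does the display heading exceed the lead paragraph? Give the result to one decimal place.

15.9px

Step 1: 10.6 × 1.222 = 12.953px
Step 5: 10.6 × 1.222⁵ = 28.884px
Difference: 28.884 − 12.953 = 15.931px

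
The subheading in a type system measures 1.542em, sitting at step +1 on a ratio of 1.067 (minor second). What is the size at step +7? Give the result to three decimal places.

1.542 × 1.067⁶ = 1.542 × 1.47566 ≈ 2.275

2.275em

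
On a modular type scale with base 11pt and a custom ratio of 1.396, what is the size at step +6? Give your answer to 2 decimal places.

81.42pt

11.0 × 1.396⁶ = 11.0 × 7.40138 ≈ 81.42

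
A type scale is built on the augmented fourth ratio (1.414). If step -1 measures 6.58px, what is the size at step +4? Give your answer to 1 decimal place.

Moving from step -1 to step +4 is 5 steps up, so multiply by r⁵.
6.58 × 1.414⁵ = 6.58 × 5.65258 ≈ 37.194

37.2px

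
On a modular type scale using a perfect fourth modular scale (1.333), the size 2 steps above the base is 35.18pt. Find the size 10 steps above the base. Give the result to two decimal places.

Moving from step +2 to step +10 is 8 steps up, so multiply by r⁸.
35.18 × 1.333⁸ = 35.18 × 9.96876 ≈ 350.701

350.70pt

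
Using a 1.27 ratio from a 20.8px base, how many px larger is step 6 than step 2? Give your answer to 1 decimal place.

Step 2: 20.8 × 1.27² = 33.548px
Step 6: 20.8 × 1.27⁶ = 87.274px
Difference: 87.274 − 33.548 = 53.726px

53.7px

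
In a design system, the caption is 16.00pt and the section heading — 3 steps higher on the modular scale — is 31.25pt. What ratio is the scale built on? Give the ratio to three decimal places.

1.250

The ratio satisfies 16.00 × r³ = 31.25, so r = (31.25 / 16.00)^(1/3).
r = 1.9531^(1/3) ≈ 1.2500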